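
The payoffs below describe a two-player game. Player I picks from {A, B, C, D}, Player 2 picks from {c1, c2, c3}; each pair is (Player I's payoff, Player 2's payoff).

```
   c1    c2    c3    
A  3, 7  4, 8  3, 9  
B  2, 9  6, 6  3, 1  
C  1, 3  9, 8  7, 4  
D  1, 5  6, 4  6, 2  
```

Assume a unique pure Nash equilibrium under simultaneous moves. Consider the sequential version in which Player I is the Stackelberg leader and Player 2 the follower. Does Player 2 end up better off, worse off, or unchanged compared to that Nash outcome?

Backward induction with Player I moving first.
- A: Player 2 compares 7, 8, 9 and picks c3; Player I would get 3.
- B: Player 2 compares 9, 6, 1 and picks c1; Player I would get 2.
- C: Player 2 compares 3, 8, 4 and picks c2; Player I would get 9.
- D: Player 2 compares 5, 4, 2 and picks c1; Player I would get 1.
Maximizing over 3, 2, 9, 1, Player I chooses C. Subgame-perfect outcome: (C, c2) with payoffs (9, 8).
For the simultaneous game, intersect best replies.
Player I's best replies: c1→A; c2→C; c3→C.
Player 2's best replies: A→c3; B→c1; C→c2; D→c1.
The unique mutual best reply is (C, c2), giving (9, 8).
Player 2 earns 8 sequentially versus 8 at the Nash outcome: unchanged.

unchanged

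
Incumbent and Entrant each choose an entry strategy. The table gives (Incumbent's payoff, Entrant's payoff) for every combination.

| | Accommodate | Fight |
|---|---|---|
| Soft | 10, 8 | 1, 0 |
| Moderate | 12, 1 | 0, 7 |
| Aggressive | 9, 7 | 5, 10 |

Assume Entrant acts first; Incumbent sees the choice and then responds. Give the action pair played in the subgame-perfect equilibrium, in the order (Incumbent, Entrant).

Backward induction with Entrant moving first.
- Accommodate: Incumbent compares 10, 12, 9 and picks Moderate; Entrant would get 1.
- Fight: Incumbent compares 1, 0, 5 and picks Aggressive; Entrant would get 10.
Maximizing over 1, 10, Entrant chooses Fight. Subgame-perfect outcome: (Aggressive, Fight) with payoffs (5, 10).

(Aggressive, Fight)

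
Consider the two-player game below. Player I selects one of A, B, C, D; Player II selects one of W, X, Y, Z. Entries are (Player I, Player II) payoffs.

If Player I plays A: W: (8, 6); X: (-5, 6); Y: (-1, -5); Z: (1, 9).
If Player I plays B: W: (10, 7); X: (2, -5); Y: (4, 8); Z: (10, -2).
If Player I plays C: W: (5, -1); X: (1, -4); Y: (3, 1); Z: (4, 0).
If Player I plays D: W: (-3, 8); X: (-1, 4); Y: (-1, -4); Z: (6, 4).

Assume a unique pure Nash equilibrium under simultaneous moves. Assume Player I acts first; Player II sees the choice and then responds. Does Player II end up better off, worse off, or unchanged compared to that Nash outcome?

Work backward from Player II's decision.
- A: Player II compares 6, 6, -5, 9 and picks Z; Player I would get 1.
- B: Player II compares 7, -5, 8, -2 and picks Y; Player I would get 4.
- C: Player II compares -1, -4, 1, 0 and picks Y; Player I would get 3.
- D: Player II compares 8, 4, -4, 4 and picks W; Player I would get -3.
Player I's induced payoffs are 1, 4, 3, -3, so Player I commits to B. Subgame-perfect outcome: (B, Y) with payoffs (4, 8).
Under simultaneous play:
Player I's best replies: W→B; X→B; Y→B; Z→B.
Player II's best replies: A→Z; B→Y; C→Y; D→W.
Only (B, Y) has each player best-responding; Nash payoffs (4, 8).
Player II earns 8 sequentially versus 8 at the Nash outcome: unchanged.

unchanged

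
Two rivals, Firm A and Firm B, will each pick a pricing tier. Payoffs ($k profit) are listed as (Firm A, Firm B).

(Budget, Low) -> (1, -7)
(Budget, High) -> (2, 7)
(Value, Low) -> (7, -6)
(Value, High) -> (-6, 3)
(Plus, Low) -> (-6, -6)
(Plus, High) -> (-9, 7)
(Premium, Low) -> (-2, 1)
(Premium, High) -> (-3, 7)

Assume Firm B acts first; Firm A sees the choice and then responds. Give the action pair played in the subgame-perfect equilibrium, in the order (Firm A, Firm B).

Work backward from Firm A's decision.
- Low → Firm A plays Value (best of 1, 7, -6, -2); Firm B gets -6.
- High → Firm A plays Budget (best of 2, -6, -9, -3); Firm B gets 7.
Among -6, 7, the best is 7 at High. Subgame-perfect outcome: (Budget, High) with payoffs (2, 7).

(Budget, High)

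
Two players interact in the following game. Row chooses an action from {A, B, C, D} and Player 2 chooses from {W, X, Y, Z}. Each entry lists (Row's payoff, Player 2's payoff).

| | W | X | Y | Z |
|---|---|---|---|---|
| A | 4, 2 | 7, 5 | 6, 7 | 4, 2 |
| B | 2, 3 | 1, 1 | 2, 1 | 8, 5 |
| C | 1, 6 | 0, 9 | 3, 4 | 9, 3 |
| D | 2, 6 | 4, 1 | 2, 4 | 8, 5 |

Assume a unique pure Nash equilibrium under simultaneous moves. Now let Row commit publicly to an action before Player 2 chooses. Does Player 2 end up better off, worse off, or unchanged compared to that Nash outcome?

worse off

Solve by backward induction (Row leads).
- A: BR = Y, leader payoff 6.
- B: BR = Z, leader payoff 8.
- C: BR = X, leader payoff 0.
- D: BR = W, leader payoff 2.
Row's induced payoffs are 6, 8, 0, 2, so Row commits to B. Subgame-perfect outcome: (B, Z) with payoffs (8, 5).
Under simultaneous play:
Row's best replies: W→A; X→A; Y→A; Z→C.
Player 2's best replies: A→Y; B→Z; C→X; D→W.
Only (A, Y) has each player best-responding; Nash payoffs (6, 7).
Player 2 earns 5 sequentially versus 7 at the Nash outcome: worse off.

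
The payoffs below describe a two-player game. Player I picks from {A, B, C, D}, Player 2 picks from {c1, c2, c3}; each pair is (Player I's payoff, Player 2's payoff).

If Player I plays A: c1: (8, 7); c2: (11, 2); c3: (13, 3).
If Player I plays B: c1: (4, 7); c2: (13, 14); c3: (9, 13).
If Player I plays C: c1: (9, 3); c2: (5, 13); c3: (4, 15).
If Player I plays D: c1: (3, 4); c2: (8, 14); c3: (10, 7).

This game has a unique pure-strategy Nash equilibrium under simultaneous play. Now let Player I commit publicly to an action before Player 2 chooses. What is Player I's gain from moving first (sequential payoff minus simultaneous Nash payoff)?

Solve by backward induction (Player I leads).
- A: BR = c1, leader payoff 8.
- B: BR = c2, leader payoff 13.
- C: BR = c3, leader payoff 4.
- D: BR = c2, leader payoff 8.
Maximizing over 8, 13, 4, 8, Player I chooses B. Subgame-perfect outcome: (B, c2) with payoffs (13, 14).
For the simultaneous game, intersect best replies.
Player I's best replies: c1→C; c2→B; c3→A.
Player 2's best replies: A→c1; B→c2; C→c3; D→c2.
The unique mutual best reply is (B, c2), giving (13, 14).
Player I's commitment gain: 13 − 13 = 0.

0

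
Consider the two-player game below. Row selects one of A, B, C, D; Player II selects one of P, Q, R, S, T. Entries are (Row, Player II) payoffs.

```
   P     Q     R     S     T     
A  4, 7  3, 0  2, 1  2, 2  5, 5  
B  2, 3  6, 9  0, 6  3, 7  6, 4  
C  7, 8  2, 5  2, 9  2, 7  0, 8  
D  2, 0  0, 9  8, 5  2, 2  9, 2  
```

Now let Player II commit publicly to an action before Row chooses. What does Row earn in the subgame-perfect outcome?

Row best-responds to each possible Player II move:
- P: BR = C, leader payoff 8.
- Q: BR = B, leader payoff 9.
- R: BR = D, leader payoff 5.
- S: BR = B, leader payoff 7.
- T: BR = D, leader payoff 2.
Among 8, 9, 5, 7, 2, the best is 9 at Q. Subgame-perfect outcome: (B, Q) with payoffs (6, 9).

6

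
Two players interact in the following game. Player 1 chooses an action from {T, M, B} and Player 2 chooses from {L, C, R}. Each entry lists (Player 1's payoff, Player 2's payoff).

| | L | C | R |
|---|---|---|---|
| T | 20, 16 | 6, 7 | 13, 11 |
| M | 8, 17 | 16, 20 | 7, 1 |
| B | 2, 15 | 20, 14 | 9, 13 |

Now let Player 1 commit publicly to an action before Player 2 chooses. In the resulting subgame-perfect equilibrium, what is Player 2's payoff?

Work backward from Player 2's decision.
- T → Player 2 plays L (best of 16, 7, 11); Player 1 gets 20.
- M → Player 2 plays C (best of 17, 20, 1); Player 1 gets 16.
- B → Player 2 plays L (best of 15, 14, 13); Player 1 gets 2.
Maximizing over 20, 16, 2, Player 1 chooses T. Subgame-perfect outcome: (T, L) with payoffs (20, 16).

16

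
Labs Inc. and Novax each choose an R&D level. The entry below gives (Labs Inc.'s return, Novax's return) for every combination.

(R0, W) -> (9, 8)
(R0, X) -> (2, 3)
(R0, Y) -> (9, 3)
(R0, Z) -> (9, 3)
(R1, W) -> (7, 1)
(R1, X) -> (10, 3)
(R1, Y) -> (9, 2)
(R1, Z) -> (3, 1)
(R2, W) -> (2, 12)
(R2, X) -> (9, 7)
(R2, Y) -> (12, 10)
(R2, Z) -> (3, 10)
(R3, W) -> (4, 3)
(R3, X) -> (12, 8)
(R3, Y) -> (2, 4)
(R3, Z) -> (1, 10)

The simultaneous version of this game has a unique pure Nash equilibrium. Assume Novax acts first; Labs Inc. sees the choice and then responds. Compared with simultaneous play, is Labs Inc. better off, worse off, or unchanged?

Labs Inc. best-responds to each possible Novax move:
- W: BR = R0, leader payoff 8.
- X: BR = R3, leader payoff 8.
- Y: BR = R2, leader payoff 10.
- Z: BR = R0, leader payoff 3.
Novax's induced payoffs are 8, 8, 10, 3, so Novax commits to Y. Subgame-perfect outcome: (R2, Y) with payoffs (12, 10).
For the simultaneous game, intersect best replies.
Labs Inc.'s best replies: W→R0; X→R3; Y→R2; Z→R0.
Novax's best replies: R0→W; R1→X; R2→W; R3→Z.
Only (R0, W) has each player best-responding; Nash payoffs (9, 8).
Labs Inc. earns 12 sequentially versus 9 at the Nash outcome: better off.

better off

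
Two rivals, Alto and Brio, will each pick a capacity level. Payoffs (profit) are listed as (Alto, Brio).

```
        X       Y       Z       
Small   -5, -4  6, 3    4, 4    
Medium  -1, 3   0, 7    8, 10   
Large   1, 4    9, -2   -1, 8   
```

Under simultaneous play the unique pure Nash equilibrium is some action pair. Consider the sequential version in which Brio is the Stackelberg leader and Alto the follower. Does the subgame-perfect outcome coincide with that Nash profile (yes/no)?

Work backward from Alto's decision.
- X: BR = Large, leader payoff 4.
- Y: BR = Large, leader payoff -2.
- Z: BR = Medium, leader payoff 10.
Maximizing over 4, -2, 10, Brio chooses Z. Subgame-perfect outcome: (Medium, Z) with payoffs (8, 10).
Now find the simultaneous Nash equilibrium.
Alto's best replies: X→Large; Y→Large; Z→Medium.
Brio's best replies: Small→Z; Medium→Z; Large→Z.
Only (Medium, Z) has each player best-responding; Nash payoffs (8, 10).
Sequential outcome (Medium, Z) coincides with the Nash profile (Medium, Z).

yes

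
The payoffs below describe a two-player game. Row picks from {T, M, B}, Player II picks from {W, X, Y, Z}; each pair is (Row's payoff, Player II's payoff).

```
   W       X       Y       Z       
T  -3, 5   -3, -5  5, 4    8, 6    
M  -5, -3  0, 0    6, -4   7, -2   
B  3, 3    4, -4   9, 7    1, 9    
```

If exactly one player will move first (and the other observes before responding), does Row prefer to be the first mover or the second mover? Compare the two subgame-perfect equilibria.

If Row leads: Player II's best replies are T→Z, M→X, B→Z; Row's induced payoffs 8, 0, 1; outcome (T, Z), payoffs (8, 6).
If Player II leads: Row's best replies are W→B, X→B, Y→B, Z→T; Player II's induced payoffs 3, -4, 7, 6; outcome (B, Y), payoffs (9, 7).
Row gets 8 moving first and 9 moving second, so Row prefers to move second.

second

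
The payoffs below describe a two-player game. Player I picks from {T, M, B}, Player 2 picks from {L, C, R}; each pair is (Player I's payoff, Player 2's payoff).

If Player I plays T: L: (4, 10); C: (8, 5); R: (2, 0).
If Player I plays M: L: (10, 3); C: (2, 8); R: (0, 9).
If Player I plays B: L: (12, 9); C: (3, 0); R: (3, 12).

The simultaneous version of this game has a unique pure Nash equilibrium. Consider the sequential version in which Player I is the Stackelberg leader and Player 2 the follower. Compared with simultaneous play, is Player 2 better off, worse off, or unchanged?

Work backward from Player 2's decision.
- T → Player 2 plays L (best of 10, 5, 0); Player I gets 4.
- M → Player 2 plays R (best of 3, 8, 9); Player I gets 0.
- B → Player 2 plays R (best of 9, 0, 12); Player I gets 3.
Among 4, 0, 3, the best is 4 at T. Subgame-perfect outcome: (T, L) with payoffs (4, 10).
For the simultaneous game, intersect best replies.
Player I's best replies: L→B; C→T; R→B.
Player 2's best replies: T→L; M→R; B→R.
Only (B, R) has each player best-responding; Nash payoffs (3, 12).
Player 2 earns 10 sequentially versus 12 at the Nash outcome: worse off.

worse off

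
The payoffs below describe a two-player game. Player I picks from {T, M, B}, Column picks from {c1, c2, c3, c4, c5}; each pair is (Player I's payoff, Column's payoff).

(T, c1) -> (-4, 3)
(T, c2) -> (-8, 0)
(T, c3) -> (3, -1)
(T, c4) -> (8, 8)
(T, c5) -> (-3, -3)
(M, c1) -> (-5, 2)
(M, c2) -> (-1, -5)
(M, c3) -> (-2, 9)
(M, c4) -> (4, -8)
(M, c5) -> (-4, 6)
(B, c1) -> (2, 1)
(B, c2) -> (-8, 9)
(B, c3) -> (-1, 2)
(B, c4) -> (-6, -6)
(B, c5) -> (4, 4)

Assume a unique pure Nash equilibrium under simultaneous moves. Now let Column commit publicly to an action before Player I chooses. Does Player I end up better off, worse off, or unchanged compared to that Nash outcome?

unchanged

Work backward from Player I's decision.
- c1: BR = B, leader payoff 1.
- c2: BR = M, leader payoff -5.
- c3: BR = T, leader payoff -1.
- c4: BR = T, leader payoff 8.
- c5: BR = B, leader payoff 4.
Among 1, -5, -1, 8, 4, the best is 8 at c4. Subgame-perfect outcome: (T, c4) with payoffs (8, 8).
Under simultaneous play:
Player I's best replies: c1→B; c2→M; c3→T; c4→T; c5→B.
Column's best replies: T→c4; M→c3; B→c2.
Only (T, c4) has each player best-responding; Nash payoffs (8, 8).
Player I earns 8 sequentially versus 8 at the Nash outcome: unchanged.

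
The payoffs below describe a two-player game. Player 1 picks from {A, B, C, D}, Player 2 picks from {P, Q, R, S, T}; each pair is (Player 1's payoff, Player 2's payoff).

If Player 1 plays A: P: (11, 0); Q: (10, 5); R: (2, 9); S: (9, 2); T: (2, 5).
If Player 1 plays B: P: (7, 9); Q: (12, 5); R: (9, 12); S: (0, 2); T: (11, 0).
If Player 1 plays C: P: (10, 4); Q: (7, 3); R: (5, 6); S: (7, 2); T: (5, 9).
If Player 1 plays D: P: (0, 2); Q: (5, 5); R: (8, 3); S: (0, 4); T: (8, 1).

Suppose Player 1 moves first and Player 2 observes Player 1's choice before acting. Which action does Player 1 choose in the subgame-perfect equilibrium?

B

Work backward from Player 2's decision.
- A: Player 2 compares 0, 5, 9, 2, 5 and picks R; Player 1 would get 2.
- B: Player 2 compares 9, 5, 12, 2, 0 and picks R; Player 1 would get 9.
- C: Player 2 compares 4, 3, 6, 2, 9 and picks T; Player 1 would get 5.
- D: Player 2 compares 2, 5, 3, 4, 1 and picks Q; Player 1 would get 5.
Player 1's induced payoffs are 2, 9, 5, 5, so Player 1 commits to B. Subgame-perfect outcome: (B, R) with payoffs (9, 12).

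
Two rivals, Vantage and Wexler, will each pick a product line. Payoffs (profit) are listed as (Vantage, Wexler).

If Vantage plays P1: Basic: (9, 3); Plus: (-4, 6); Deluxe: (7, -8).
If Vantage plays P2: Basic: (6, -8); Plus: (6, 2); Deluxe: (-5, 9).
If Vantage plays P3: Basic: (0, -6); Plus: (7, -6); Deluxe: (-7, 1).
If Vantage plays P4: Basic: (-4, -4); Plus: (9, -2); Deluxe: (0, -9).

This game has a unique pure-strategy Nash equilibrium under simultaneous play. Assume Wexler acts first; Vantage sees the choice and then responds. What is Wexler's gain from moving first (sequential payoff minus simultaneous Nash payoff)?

Vantage best-responds to each possible Wexler move:
- Basic → Vantage plays P1 (best of 9, 6, 0, -4); Wexler gets 3.
- Plus → Vantage plays P4 (best of -4, 6, 7, 9); Wexler gets -2.
- Deluxe → Vantage plays P1 (best of 7, -5, -7, 0); Wexler gets -8.
Maximizing over 3, -2, -8, Wexler chooses Basic. Subgame-perfect outcome: (P1, Basic) with payoffs (9, 3).
Now find the simultaneous Nash equilibrium.
Vantage's best replies: Basic→P1; Plus→P4; Deluxe→P1.
Wexler's best replies: P1→Plus; P2→Deluxe; P3→Deluxe; P4→Plus.
Only (P4, Plus) has each player best-responding; Nash payoffs (9, -2).
Wexler's commitment gain: 3 − -2 = 5.

5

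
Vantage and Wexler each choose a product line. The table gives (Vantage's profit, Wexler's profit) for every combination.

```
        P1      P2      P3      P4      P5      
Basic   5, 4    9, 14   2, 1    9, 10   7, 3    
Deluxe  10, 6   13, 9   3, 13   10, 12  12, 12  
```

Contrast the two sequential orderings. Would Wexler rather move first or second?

If Vantage leads: Wexler's best replies are Basic→P2, Deluxe→P3; Vantage's induced payoffs 9, 3; outcome (Basic, P2), payoffs (9, 14).
If Wexler leads: Vantage's best replies are P1→Deluxe, P2→Deluxe, P3→Deluxe, P4→Deluxe, P5→Deluxe; Wexler's induced payoffs 6, 9, 13, 12, 12; outcome (Deluxe, P3), payoffs (3, 13).
Wexler gets 13 moving first and 14 moving second, so Wexler prefers to move second.

second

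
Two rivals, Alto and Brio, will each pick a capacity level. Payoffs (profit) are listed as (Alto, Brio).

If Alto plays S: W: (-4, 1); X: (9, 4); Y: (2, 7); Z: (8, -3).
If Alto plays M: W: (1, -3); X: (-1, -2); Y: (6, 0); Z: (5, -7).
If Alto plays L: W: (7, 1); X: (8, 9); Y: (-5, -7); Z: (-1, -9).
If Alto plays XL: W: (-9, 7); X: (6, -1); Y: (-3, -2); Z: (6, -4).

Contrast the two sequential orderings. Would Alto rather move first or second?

second

If Alto leads: Brio's best replies are S→Y, M→Y, L→X, XL→W; Alto's induced payoffs 2, 6, 8, -9; outcome (L, X), payoffs (8, 9).
If Brio leads: Alto's best replies are W→L, X→S, Y→M, Z→S; Brio's induced payoffs 1, 4, 0, -3; outcome (S, X), payoffs (9, 4).
Alto gets 8 moving first and 9 moving second, so Alto prefers to move second.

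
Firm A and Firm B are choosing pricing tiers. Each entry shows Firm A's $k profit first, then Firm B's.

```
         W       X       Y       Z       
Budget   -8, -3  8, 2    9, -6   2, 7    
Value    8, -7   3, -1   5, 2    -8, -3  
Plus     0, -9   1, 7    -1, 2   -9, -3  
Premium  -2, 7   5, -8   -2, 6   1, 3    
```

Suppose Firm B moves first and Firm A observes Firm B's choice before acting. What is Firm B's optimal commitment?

Work backward from Firm A's decision.
- W: Firm A compares -8, 8, 0, -2 and picks Value; Firm B would get -7.
- X: Firm A compares 8, 3, 1, 5 and picks Budget; Firm B would get 2.
- Y: Firm A compares 9, 5, -1, -2 and picks Budget; Firm B would get -6.
- Z: Firm A compares 2, -8, -9, 1 and picks Budget; Firm B would get 7.
Among -7, 2, -6, 7, the best is 7 at Z. Subgame-perfect outcome: (Budget, Z) with payoffs (2, 7).

Z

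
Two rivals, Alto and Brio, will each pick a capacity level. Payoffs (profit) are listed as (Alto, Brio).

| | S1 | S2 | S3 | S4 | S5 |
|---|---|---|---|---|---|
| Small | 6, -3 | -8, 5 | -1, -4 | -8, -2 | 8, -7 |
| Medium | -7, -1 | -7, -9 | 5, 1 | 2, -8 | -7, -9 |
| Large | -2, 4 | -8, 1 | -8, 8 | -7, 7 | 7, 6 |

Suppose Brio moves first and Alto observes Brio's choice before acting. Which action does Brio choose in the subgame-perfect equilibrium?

Solve by backward induction (Brio leads).
- S1 → Alto plays Small (best of 6, -7, -2); Brio gets -3.
- S2 → Alto plays Medium (best of -8, -7, -8); Brio gets -9.
- S3 → Alto plays Medium (best of -1, 5, -8); Brio gets 1.
- S4 → Alto plays Medium (best of -8, 2, -7); Brio gets -8.
- S5 → Alto plays Small (best of 8, -7, 7); Brio gets -7.
Brio's induced payoffs are -3, -9, 1, -8, -7, so Brio commits to S3. Subgame-perfect outcome: (Medium, S3) with payoffs (5, 1).

S3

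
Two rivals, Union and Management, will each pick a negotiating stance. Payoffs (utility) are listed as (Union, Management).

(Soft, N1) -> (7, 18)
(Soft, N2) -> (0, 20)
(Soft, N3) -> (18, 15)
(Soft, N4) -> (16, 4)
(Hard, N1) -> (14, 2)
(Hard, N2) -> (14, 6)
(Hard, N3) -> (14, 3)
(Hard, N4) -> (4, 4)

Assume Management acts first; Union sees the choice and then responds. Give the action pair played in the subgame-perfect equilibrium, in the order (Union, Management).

(Soft, N3)

Work backward from Union's decision.
- N1 → Union plays Hard (best of 7, 14); Management gets 2.
- N2 → Union plays Hard (best of 0, 14); Management gets 6.
- N3 → Union plays Soft (best of 18, 14); Management gets 15.
- N4 → Union plays Soft (best of 16, 4); Management gets 4.
Among 2, 6, 15, 4, the best is 15 at N3. Subgame-perfect outcome: (Soft, N3) with payoffs (18, 15).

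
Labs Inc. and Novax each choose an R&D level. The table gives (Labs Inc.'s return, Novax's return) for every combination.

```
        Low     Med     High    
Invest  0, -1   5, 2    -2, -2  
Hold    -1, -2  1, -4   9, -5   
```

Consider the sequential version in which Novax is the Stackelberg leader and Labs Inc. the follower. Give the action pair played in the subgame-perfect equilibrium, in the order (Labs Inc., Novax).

(Invest, Med)

Solve by backward induction (Novax leads).
- Low: Labs Inc. compares 0, -1 and picks Invest; Novax would get -1.
- Med: Labs Inc. compares 5, 1 and picks Invest; Novax would get 2.
- High: Labs Inc. compares -2, 9 and picks Hold; Novax would get -5.
Among -1, 2, -5, the best is 2 at Med. Subgame-perfect outcome: (Invest, Med) with payoffs (5, 2).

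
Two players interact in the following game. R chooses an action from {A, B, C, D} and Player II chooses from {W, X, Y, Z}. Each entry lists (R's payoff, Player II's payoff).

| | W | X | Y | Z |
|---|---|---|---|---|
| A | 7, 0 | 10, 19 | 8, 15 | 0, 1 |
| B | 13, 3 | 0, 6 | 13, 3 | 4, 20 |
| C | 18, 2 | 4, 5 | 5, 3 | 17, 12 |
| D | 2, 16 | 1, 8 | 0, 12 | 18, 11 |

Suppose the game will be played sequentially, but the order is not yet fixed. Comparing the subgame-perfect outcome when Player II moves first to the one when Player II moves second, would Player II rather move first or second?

first

If R leads: Player II's best replies are A→X, B→Z, C→Z, D→W; R's induced payoffs 10, 4, 17, 2; outcome (C, Z), payoffs (17, 12).
If Player II leads: R's best replies are W→C, X→A, Y→B, Z→D; Player II's induced payoffs 2, 19, 3, 11; outcome (A, X), payoffs (10, 19).
Player II gets 19 moving first and 12 moving second, so Player II prefers to move first.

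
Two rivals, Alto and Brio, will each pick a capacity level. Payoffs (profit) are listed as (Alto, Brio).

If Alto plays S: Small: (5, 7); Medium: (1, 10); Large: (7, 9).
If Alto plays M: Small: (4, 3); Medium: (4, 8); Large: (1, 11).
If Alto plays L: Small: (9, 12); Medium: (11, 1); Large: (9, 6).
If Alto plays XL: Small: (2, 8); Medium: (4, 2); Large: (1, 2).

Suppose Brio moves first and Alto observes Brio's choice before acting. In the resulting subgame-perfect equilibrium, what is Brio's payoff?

12

Backward induction with Brio moving first.
- Small: Alto compares 5, 4, 9, 2 and picks L; Brio would get 12.
- Medium: Alto compares 1, 4, 11, 4 and picks L; Brio would get 1.
- Large: Alto compares 7, 1, 9, 1 and picks L; Brio would get 6.
Brio's induced payoffs are 12, 1, 6, so Brio commits to Small. Subgame-perfect outcome: (L, Small) with payoffs (9, 12).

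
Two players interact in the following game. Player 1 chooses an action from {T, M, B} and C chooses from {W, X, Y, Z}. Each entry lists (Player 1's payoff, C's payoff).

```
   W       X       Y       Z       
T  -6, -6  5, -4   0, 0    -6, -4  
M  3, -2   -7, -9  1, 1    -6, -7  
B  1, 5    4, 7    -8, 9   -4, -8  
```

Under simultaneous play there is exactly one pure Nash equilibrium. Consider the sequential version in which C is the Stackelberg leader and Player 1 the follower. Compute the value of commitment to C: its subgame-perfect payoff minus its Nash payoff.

0

Backward induction with C moving first.
- W → Player 1 plays M (best of -6, 3, 1); C gets -2.
- X → Player 1 plays T (best of 5, -7, 4); C gets -4.
- Y → Player 1 plays M (best of 0, 1, -8); C gets 1.
- Z → Player 1 plays B (best of -6, -6, -4); C gets -8.
C's induced payoffs are -2, -4, 1, -8, so C commits to Y. Subgame-perfect outcome: (M, Y) with payoffs (1, 1).
Now find the simultaneous Nash equilibrium.
Player 1's best replies: W→M; X→T; Y→M; Z→B.
C's best replies: T→Y; M→Y; B→Y.
The unique mutual best reply is (M, Y), giving (1, 1).
C's commitment gain: 1 − 1 = 0.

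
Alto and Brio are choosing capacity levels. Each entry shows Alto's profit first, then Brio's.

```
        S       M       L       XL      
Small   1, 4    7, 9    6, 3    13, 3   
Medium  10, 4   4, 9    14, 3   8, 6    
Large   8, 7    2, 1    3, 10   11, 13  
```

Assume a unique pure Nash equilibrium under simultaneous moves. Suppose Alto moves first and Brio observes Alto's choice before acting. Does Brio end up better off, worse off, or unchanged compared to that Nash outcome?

better off

Solve by backward induction (Alto leads).
- Small: BR = M, leader payoff 7.
- Medium: BR = M, leader payoff 4.
- Large: BR = XL, leader payoff 11.
Maximizing over 7, 4, 11, Alto chooses Large. Subgame-perfect outcome: (Large, XL) with payoffs (11, 13).
For the simultaneous game, intersect best replies.
Alto's best replies: S→Medium; M→Small; L→Medium; XL→Small.
Brio's best replies: Small→M; Medium→M; Large→XL.
The unique mutual best reply is (Small, M), giving (7, 9).
Brio earns 13 sequentially versus 9 at the Nash outcome: better off.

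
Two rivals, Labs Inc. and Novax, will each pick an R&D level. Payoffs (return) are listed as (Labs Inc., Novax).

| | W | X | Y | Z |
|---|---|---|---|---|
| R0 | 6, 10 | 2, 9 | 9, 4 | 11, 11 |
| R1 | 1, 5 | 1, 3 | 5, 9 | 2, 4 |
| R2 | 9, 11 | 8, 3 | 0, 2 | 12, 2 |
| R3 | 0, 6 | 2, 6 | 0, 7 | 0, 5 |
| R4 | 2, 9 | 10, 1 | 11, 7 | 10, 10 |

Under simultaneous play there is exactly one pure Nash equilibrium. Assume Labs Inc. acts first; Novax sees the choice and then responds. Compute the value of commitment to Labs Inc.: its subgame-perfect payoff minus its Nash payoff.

2

Work backward from Novax's decision.
- R0 → Novax plays Z (best of 10, 9, 4, 11); Labs Inc. gets 11.
- R1 → Novax plays Y (best of 5, 3, 9, 4); Labs Inc. gets 5.
- R2 → Novax plays W (best of 11, 3, 2, 2); Labs Inc. gets 9.
- R3 → Novax plays Y (best of 6, 6, 7, 5); Labs Inc. gets 0.
- R4 → Novax plays Z (best of 9, 1, 7, 10); Labs Inc. gets 10.
Labs Inc.'s induced payoffs are 11, 5, 9, 0, 10, so Labs Inc. commits to R0. Subgame-perfect outcome: (R0, Z) with payoffs (11, 11).
Now find the simultaneous Nash equilibrium.
Labs Inc.'s best replies: W→R2; X→R4; Y→R4; Z→R2.
Novax's best replies: R0→Z; R1→Y; R2→W; R3→Y; R4→Z.
The unique mutual best reply is (R2, W), giving (9, 11).
Labs Inc.'s commitment gain: 11 − 9 = 2.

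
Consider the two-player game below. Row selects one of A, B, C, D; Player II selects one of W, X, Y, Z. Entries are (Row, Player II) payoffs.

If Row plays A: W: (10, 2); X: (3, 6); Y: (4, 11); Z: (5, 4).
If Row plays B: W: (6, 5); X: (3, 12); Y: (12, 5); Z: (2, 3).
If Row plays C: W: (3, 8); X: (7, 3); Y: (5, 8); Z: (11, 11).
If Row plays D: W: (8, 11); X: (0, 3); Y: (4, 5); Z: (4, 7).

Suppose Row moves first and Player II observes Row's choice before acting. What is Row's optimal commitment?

Player II best-responds to each possible Row move:
- A: BR = Y, leader payoff 4.
- B: BR = X, leader payoff 3.
- C: BR = Z, leader payoff 11.
- D: BR = W, leader payoff 8.
Maximizing over 4, 3, 11, 8, Row chooses C. Subgame-perfect outcome: (C, Z) with payoffs (11, 11).

C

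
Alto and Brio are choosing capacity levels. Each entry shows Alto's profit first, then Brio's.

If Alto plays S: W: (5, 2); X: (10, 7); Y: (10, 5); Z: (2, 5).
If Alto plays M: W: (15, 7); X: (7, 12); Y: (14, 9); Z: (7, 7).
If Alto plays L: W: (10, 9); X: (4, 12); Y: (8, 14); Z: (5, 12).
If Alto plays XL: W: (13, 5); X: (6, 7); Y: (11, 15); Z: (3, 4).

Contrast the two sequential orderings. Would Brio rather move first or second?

second

If Alto leads: Brio's best replies are S→X, M→X, L→Y, XL→Y; Alto's induced payoffs 10, 7, 8, 11; outcome (XL, Y), payoffs (11, 15).
If Brio leads: Alto's best replies are W→M, X→S, Y→M, Z→M; Brio's induced payoffs 7, 7, 9, 7; outcome (M, Y), payoffs (14, 9).
Brio gets 9 moving first and 15 moving second, so Brio prefers to move second.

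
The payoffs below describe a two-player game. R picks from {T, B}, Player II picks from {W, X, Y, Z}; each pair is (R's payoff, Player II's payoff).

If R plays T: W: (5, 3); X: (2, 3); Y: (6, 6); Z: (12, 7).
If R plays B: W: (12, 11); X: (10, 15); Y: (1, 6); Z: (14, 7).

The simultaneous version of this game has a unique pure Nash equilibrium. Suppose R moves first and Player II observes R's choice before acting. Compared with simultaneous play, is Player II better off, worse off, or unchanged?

worse off

Work backward from Player II's decision.
- T → Player II plays Z (best of 3, 3, 6, 7); R gets 12.
- B → Player II plays X (best of 11, 15, 6, 7); R gets 10.
Among 12, 10, the best is 12 at T. Subgame-perfect outcome: (T, Z) with payoffs (12, 7).
Now find the simultaneous Nash equilibrium.
R's best replies: W→B; X→B; Y→T; Z→B.
Player II's best replies: T→Z; B→X.
The unique mutual best reply is (B, X), giving (10, 15).
Player II earns 7 sequentially versus 15 at the Nash outcome: worse off.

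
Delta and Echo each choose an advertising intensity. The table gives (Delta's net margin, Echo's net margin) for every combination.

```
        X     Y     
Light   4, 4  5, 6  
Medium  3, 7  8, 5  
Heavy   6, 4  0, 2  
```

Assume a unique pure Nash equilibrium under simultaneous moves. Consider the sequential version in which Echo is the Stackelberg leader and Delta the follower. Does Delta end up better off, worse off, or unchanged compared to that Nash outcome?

Backward induction with Echo moving first.
- X: Delta compares 4, 3, 6 and picks Heavy; Echo would get 4.
- Y: Delta compares 5, 8, 0 and picks Medium; Echo would get 5.
Among 4, 5, the best is 5 at Y. Subgame-perfect outcome: (Medium, Y) with payoffs (8, 5).
Now find the simultaneous Nash equilibrium.
Delta's best replies: X→Heavy; Y→Medium.
Echo's best replies: Light→Y; Medium→X; Heavy→X.
Only (Heavy, X) has each player best-responding; Nash payoffs (6, 4).
Delta earns 8 sequentially versus 6 at the Nash outcome: better off.

better off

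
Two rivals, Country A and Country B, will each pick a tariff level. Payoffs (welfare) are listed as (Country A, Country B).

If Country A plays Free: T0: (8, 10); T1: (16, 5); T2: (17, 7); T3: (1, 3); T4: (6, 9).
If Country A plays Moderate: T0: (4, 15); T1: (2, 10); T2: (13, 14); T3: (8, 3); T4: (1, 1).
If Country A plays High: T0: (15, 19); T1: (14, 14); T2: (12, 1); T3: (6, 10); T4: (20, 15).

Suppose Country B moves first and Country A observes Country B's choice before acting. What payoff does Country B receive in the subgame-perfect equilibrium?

19

Solve by backward induction (Country B leads).
- T0 → Country A plays High (best of 8, 4, 15); Country B gets 19.
- T1 → Country A plays Free (best of 16, 2, 14); Country B gets 5.
- T2 → Country A plays Free (best of 17, 13, 12); Country B gets 7.
- T3 → Country A plays Moderate (best of 1, 8, 6); Country B gets 3.
- T4 → Country A plays High (best of 6, 1, 20); Country B gets 15.
Country B's induced payoffs are 19, 5, 7, 3, 15, so Country B commits to T0. Subgame-perfect outcome: (High, T0) with payoffs (15, 19).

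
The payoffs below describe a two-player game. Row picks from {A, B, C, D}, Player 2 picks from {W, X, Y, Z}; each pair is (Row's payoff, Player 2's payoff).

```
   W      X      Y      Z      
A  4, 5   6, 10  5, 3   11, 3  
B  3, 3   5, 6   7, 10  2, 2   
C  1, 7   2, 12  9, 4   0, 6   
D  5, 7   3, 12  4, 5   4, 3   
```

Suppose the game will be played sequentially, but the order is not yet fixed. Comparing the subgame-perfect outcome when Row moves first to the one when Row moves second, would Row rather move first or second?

first

If Row leads: Player 2's best replies are A→X, B→Y, C→X, D→X; Row's induced payoffs 6, 7, 2, 3; outcome (B, Y), payoffs (7, 10).
If Player 2 leads: Row's best replies are W→D, X→A, Y→C, Z→A; Player 2's induced payoffs 7, 10, 4, 3; outcome (A, X), payoffs (6, 10).
Row gets 7 moving first and 6 moving second, so Row prefers to move first.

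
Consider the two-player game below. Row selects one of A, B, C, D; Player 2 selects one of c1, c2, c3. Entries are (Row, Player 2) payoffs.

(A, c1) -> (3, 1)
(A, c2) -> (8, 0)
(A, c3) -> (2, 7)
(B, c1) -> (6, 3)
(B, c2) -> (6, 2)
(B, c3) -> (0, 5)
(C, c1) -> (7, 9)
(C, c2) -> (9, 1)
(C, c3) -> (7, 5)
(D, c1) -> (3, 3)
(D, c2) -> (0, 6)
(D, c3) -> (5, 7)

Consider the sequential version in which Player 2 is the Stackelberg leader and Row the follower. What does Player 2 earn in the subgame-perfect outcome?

Work backward from Row's decision.
- c1: Row compares 3, 6, 7, 3 and picks C; Player 2 would get 9.
- c2: Row compares 8, 6, 9, 0 and picks C; Player 2 would get 1.
- c3: Row compares 2, 0, 7, 5 and picks C; Player 2 would get 5.
Player 2's induced payoffs are 9, 1, 5, so Player 2 commits to c1. Subgame-perfect outcome: (C, c1) with payoffs (7, 9).

9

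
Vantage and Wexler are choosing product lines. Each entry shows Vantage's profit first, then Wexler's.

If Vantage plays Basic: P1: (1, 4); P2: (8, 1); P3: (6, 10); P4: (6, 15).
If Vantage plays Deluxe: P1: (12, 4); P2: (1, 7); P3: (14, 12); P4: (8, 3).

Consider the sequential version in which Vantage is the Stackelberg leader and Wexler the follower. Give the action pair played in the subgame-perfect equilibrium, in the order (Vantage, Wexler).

Wexler best-responds to each possible Vantage move:
- Basic: BR = P4, leader payoff 6.
- Deluxe: BR = P3, leader payoff 14.
Vantage's induced payoffs are 6, 14, so Vantage commits to Deluxe. Subgame-perfect outcome: (Deluxe, P3) with payoffs (14, 12).

(Deluxe, P3)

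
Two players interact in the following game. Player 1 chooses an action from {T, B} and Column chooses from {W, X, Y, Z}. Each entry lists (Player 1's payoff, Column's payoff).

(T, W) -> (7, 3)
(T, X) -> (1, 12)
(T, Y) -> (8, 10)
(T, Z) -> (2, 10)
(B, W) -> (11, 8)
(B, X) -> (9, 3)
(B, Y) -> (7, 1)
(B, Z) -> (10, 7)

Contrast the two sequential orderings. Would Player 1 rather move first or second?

If Player 1 leads: Column's best replies are T→X, B→W; Player 1's induced payoffs 1, 11; outcome (B, W), payoffs (11, 8).
If Column leads: Player 1's best replies are W→B, X→B, Y→T, Z→B; Column's induced payoffs 8, 3, 10, 7; outcome (T, Y), payoffs (8, 10).
Player 1 gets 11 moving first and 8 moving second, so Player 1 prefers to move first.

first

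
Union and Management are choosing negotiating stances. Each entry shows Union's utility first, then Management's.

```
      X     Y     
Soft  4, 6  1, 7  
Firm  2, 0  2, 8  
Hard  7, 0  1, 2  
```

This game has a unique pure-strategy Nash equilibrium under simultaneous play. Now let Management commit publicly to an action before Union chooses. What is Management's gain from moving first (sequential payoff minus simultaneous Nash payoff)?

0

Backward induction with Management moving first.
- X: Union compares 4, 2, 7 and picks Hard; Management would get 0.
- Y: Union compares 1, 2, 1 and picks Firm; Management would get 8.
Maximizing over 0, 8, Management chooses Y. Subgame-perfect outcome: (Firm, Y) with payoffs (2, 8).
Now find the simultaneous Nash equilibrium.
Union's best replies: X→Hard; Y→Firm.
Management's best replies: Soft→Y; Firm→Y; Hard→Y.
The unique mutual best reply is (Firm, Y), giving (2, 8).
Management's commitment gain: 8 − 8 = 0.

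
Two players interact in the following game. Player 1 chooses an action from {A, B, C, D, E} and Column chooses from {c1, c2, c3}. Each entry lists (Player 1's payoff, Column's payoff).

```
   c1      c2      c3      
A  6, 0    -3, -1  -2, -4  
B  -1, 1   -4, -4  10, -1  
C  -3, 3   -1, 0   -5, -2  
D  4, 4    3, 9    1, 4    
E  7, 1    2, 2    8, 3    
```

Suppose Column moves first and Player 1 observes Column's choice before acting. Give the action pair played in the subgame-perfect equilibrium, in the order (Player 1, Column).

(D, c2)

Work backward from Player 1's decision.
- c1: Player 1 compares 6, -1, -3, 4, 7 and picks E; Column would get 1.
- c2: Player 1 compares -3, -4, -1, 3, 2 and picks D; Column would get 9.
- c3: Player 1 compares -2, 10, -5, 1, 8 and picks B; Column would get -1.
Maximizing over 1, 9, -1, Column chooses c2. Subgame-perfect outcome: (D, c2) with payoffs (3, 9).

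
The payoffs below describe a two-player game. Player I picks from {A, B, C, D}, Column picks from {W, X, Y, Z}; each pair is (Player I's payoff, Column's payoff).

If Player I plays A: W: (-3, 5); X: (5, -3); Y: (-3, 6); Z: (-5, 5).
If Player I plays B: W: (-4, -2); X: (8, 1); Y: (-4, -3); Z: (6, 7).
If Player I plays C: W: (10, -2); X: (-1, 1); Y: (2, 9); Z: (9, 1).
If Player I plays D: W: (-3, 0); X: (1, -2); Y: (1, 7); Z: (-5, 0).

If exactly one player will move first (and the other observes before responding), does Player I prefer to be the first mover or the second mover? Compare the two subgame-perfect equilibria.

If Player I leads: Column's best replies are A→Y, B→Z, C→Y, D→Y; Player I's induced payoffs -3, 6, 2, 1; outcome (B, Z), payoffs (6, 7).
If Column leads: Player I's best replies are W→C, X→B, Y→C, Z→C; Column's induced payoffs -2, 1, 9, 1; outcome (C, Y), payoffs (2, 9).
Player I gets 6 moving first and 2 moving second, so Player I prefers to move first.

first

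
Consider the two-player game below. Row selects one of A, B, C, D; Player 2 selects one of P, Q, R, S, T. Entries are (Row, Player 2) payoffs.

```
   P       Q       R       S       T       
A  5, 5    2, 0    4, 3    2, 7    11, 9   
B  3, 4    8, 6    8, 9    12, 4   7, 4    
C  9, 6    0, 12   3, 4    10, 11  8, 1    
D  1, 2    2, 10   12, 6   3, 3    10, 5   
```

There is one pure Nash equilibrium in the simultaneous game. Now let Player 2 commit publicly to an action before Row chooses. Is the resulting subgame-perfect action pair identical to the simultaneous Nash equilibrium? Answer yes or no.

yes

Backward induction with Player 2 moving first.
- P: Row compares 5, 3, 9, 1 and picks C; Player 2 would get 6.
- Q: Row compares 2, 8, 0, 2 and picks B; Player 2 would get 6.
- R: Row compares 4, 8, 3, 12 and picks D; Player 2 would get 6.
- S: Row compares 2, 12, 10, 3 and picks B; Player 2 would get 4.
- T: Row compares 11, 7, 8, 10 and picks A; Player 2 would get 9.
Among 6, 6, 6, 4, 9, the best is 9 at T. Subgame-perfect outcome: (A, T) with payoffs (11, 9).
Now find the simultaneous Nash equilibrium.
Row's best replies: P→C; Q→B; R→D; S→B; T→A.
Player 2's best replies: A→T; B→R; C→Q; D→Q.
The unique mutual best reply is (A, T), giving (11, 9).
Sequential outcome (A, T) coincides with the Nash profile (A, T).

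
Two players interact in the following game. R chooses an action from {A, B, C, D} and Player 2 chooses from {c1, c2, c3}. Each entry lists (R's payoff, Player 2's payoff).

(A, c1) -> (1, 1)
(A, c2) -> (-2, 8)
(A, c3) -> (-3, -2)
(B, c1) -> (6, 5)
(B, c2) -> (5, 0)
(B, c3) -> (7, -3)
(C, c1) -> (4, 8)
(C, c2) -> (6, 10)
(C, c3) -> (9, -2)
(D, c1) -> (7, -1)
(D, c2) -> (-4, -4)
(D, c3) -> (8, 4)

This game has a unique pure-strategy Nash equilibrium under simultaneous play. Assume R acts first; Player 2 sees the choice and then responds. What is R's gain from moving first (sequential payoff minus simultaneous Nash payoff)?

2

Player 2 best-responds to each possible R move:
- A: Player 2 compares 1, 8, -2 and picks c2; R would get -2.
- B: Player 2 compares 5, 0, -3 and picks c1; R would get 6.
- C: Player 2 compares 8, 10, -2 and picks c2; R would get 6.
- D: Player 2 compares -1, -4, 4 and picks c3; R would get 8.
R's induced payoffs are -2, 6, 6, 8, so R commits to D. Subgame-perfect outcome: (D, c3) with payoffs (8, 4).
Under simultaneous play:
R's best replies: c1→D; c2→C; c3→C.
Player 2's best replies: A→c2; B→c1; C→c2; D→c3.
Only (C, c2) has each player best-responding; Nash payoffs (6, 10).
R's commitment gain: 8 − 6 = 2.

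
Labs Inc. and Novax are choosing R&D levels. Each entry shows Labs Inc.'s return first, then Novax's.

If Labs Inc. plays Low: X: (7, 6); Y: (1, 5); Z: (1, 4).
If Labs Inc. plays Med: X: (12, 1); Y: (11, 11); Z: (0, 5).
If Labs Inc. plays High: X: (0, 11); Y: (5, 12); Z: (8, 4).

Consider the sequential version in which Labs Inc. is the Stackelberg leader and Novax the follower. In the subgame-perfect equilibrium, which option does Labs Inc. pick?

Solve by backward induction (Labs Inc. leads).
- Low: Novax compares 6, 5, 4 and picks X; Labs Inc. would get 7.
- Med: Novax compares 1, 11, 5 and picks Y; Labs Inc. would get 11.
- High: Novax compares 11, 12, 4 and picks Y; Labs Inc. would get 5.
Labs Inc.'s induced payoffs are 7, 11, 5, so Labs Inc. commits to Med. Subgame-perfect outcome: (Med, Y) with payoffs (11, 11).

Med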